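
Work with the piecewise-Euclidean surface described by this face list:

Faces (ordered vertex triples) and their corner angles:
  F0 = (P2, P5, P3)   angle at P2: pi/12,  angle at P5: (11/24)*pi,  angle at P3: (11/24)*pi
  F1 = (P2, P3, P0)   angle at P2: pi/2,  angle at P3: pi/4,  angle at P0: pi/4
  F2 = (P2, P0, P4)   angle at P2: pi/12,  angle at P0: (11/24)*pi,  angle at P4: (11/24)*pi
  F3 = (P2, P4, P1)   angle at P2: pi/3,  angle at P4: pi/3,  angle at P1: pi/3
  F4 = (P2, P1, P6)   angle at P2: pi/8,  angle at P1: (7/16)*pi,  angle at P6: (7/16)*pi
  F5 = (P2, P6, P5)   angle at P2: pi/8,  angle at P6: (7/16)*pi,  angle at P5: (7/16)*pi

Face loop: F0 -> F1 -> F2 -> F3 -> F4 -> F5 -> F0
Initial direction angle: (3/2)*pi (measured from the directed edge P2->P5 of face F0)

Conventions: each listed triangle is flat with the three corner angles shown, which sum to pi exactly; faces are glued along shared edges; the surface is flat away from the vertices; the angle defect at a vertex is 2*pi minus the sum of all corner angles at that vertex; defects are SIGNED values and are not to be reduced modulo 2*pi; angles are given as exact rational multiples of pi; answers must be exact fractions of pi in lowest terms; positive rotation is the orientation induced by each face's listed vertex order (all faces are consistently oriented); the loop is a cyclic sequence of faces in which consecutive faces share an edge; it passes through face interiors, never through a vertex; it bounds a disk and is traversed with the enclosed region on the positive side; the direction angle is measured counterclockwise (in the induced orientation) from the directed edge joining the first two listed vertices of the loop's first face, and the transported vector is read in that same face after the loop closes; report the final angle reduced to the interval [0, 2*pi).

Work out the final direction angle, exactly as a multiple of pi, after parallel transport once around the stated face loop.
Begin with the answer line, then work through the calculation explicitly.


Answer: final direction angle = pi/4

enclosed vertex P2: corner angles sum to (5/4)*pi, defect = 2*pi - (5/4)*pi = (3/4)*pi
the rotation equals the total enclosed defect, so the final angle is initial + defects (mod 2*pi)
final angle = (3/2)*pi + (3/4)*pi = pi/4 (mod 2*pi)


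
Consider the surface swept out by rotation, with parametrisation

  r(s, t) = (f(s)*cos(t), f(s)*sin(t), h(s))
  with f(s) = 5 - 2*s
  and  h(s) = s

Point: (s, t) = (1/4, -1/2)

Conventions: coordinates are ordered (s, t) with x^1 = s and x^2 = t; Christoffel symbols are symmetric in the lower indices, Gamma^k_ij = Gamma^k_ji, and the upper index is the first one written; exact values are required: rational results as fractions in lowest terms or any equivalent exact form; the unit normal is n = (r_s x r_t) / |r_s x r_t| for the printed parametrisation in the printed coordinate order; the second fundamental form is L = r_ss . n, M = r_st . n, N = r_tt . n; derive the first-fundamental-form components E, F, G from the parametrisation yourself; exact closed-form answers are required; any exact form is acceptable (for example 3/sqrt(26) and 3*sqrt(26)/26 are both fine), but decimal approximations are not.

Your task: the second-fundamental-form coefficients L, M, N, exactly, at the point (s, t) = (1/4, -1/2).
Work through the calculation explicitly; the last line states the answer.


f = 9/2, f' = -2, f'' = 0, h' = 1, h'' = 0
E = 5, F = 0, G = 81/4; answer radicand W^2 = 5
unnormalised second-form numerators: l = 0, m = 0, n = 9/2; L = l/sqrt(5), and similarly M = m/sqrt(W^2), N = n/sqrt(W^2)

Answer: L = 0, M = 0, N = 9*sqrt(5)/10


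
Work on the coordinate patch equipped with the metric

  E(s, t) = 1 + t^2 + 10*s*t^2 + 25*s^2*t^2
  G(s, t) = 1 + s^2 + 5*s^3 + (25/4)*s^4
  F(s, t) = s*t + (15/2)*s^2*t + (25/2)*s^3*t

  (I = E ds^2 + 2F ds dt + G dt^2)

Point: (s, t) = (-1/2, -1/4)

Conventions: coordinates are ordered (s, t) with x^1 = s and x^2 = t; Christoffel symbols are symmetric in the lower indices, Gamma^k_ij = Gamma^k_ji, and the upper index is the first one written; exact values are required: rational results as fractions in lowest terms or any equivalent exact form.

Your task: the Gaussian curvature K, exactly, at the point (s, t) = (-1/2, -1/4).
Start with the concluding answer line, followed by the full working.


Answer: K = -2304/1369

E = 73/64, F = 3/64, G = 65/64, EG - F^2 = 37/32 at the point
E_s = -15/16, E_t = -9/8, F_s = -23/32, F_t = -3/16, G_s = -3/8, G_t = 0
E_tt = 9/2, F_st = 23/8, G_ss = 23/4
Evaluate Brioschi's two determinant matrices M1, M2 and divide by (EG - F^2)^2.
M1 = [[-E_tt/2 + F_st - G_ss/2, E_s/2, F_s - E_t/2], [F_t - G_s/2, E, F], [G_t/2, F, G]] = [[-9/4, -15/32, -5/32], [0, 73/64, 3/64], [0, 3/64, 65/64]]; det M1 = -333/128
M2 = [[0, E_t/2, G_s/2], [E_t/2, E, F], [G_s/2, F, G]] = [[0, -9/16, -3/16], [-9/16, 73/64, 3/64], [-3/16, 3/64, 65/64]]; det M2 = -45/128
det M1 - det M2 = -9/4; K = -9/4 / (37/32)^2 = -2304/1369


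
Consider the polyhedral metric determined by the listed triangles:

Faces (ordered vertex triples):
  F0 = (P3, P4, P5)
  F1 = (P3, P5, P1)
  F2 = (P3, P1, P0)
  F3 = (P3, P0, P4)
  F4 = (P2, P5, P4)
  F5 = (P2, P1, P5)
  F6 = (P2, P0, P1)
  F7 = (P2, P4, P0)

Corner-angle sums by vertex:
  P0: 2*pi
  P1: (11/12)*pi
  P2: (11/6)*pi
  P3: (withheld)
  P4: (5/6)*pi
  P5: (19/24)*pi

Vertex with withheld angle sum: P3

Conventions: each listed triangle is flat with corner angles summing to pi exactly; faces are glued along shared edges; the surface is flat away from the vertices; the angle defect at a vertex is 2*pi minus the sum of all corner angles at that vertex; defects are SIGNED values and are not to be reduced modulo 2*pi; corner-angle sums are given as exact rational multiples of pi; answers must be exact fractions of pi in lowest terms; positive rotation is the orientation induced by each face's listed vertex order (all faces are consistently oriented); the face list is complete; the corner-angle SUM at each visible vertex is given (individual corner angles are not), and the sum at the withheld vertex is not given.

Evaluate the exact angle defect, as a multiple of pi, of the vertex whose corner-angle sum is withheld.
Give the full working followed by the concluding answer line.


V = 6, E = 12, F = 8; chi = V - E + F = 2
Gauss-Bonnet: total defect = 2*pi*chi = 4*pi; visible defects sum to (29/8)*pi

Answer: defect(P3) = (3/8)*pi


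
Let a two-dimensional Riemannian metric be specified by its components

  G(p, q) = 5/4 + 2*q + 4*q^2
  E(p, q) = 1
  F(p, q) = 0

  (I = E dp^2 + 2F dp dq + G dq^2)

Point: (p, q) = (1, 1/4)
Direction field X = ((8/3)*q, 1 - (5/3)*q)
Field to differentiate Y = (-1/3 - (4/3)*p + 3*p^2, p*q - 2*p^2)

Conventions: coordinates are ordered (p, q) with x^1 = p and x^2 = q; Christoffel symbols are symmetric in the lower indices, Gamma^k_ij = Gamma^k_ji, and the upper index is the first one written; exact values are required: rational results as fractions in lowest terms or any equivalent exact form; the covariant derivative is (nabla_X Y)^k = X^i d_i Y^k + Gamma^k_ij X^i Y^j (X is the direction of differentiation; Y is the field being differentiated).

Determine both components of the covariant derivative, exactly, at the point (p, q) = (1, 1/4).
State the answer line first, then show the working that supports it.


Answer: (nabla_X Y)^p = 28/9, (nabla_X Y)^q = -47/16

E = 1, F = 0, G = 2 at the point
E_p = 0, E_q = 0, F_p = 0, F_q = 0, G_p = 0, G_q = 4
EG - F^2 = 2;  g^inv = (1/2) * [[2, 0], [0, 1]]
first-kind symbols [ij,l] = (1/2)(d_i g_jl + d_j g_il - d_l g_ij): [pp,p] = E_p/2 = 0, [pp,q] = F_p - E_q/2 = 0, [pq,p] = E_q/2 = 0, [pq,q] = G_p/2 = 0, [qq,p] = F_q - G_p/2 = 0, [qq,q] = G_q/2 = 2
Gamma^p_ij = (G*[ij,p] - F*[ij,q])/(EG - F^2), Gamma^q_ij = (E*[ij,q] - F*[ij,p])/(EG - F^2)
Gamma_ppp = 0, Gamma_ppq = 0, Gamma_pqq = 0, Gamma_qpp = 0, Gamma_qpq = 0, Gamma_qqq = 1
X = (2/3, 7/12), Y = (4/3, -7/4) at the point


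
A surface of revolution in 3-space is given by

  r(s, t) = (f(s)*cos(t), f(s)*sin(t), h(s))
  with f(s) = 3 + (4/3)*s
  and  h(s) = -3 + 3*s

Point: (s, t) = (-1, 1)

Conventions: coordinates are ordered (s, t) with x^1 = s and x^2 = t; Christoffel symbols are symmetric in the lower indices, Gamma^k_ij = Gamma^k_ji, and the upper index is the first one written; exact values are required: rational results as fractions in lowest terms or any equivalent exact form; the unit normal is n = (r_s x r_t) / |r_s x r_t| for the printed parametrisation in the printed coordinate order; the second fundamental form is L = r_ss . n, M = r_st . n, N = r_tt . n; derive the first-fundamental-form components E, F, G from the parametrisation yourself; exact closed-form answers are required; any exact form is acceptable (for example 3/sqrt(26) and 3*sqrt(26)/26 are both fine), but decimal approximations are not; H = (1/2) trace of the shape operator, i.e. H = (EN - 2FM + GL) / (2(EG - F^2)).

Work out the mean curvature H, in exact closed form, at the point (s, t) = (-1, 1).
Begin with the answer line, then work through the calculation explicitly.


Answer: H = 27*sqrt(97)/970

f = 5/3, f' = 4/3, f'' = 0, h' = 3, h'' = 0
E = 97/9, F = 0, G = 25/9; answer radicand W^2 = 97/9
unnormalised second-form numerators: l = 0, m = 0, n = 5; L = l/sqrt(97/9), and similarly M = m/sqrt(W^2), N = n/sqrt(W^2)
H = (E*n - 2*F*m + G*l) / (2*(EG - F^2)*sqrt(W^2)); E*n - 2*F*m + G*l = 485/9, EG - F^2 = 2425/81, so H = (9/10)/sqrt(97/9)


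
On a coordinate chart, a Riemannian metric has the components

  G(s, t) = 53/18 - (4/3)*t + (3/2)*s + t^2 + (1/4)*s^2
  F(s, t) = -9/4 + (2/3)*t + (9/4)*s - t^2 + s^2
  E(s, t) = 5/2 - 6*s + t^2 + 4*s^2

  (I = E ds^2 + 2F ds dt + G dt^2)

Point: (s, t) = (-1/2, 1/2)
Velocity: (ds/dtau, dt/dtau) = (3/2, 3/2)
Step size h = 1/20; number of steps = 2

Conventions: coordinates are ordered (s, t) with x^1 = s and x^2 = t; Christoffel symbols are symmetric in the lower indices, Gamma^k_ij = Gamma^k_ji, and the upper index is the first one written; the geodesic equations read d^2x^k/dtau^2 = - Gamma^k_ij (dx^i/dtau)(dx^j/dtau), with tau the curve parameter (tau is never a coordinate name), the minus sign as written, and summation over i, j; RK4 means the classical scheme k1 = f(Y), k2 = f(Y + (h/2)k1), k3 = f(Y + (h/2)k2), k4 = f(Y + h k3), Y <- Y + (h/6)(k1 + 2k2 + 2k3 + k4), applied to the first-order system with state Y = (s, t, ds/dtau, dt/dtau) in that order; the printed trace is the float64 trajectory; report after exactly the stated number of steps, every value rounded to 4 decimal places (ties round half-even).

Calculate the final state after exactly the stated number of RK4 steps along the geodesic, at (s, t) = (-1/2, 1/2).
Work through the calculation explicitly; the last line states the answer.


f(Y) = (ds/dtau, dt/dtau, -Gamma^s_ij Y'^i Y'^j, -Gamma^t_ij Y'^i Y'^j) with the Gammas evaluated at the stage position; h = 0.050000; intermediate values shown to 6 dp
step 0: s = -0.5000, t = 0.5000, ds/dtau = 1.5000, dt/dtau = 1.5000
step 1:
  k1: at (s, t) = (-0.500000, 0.500000), (ds/dtau, dt/dtau) = (1.500000, 1.500000); Gamma_sss = -2.182913, Gamma_sst = 0.889923, Gamma_stt = -0.716229, Gamma_tss = -3.200438, Gamma_tst = 1.810515, Gamma_ttt = -1.274370; k1 = (1.500000, 1.500000, 2.518415, 1.921002)
  k2: at (s, t) = (-0.462500, 0.537500), (ds/dtau, dt/dtau) = (1.562960, 1.548025); Gamma_sss = -2.242716, Gamma_sst = 0.971500, Gamma_stt = -0.781176, Gamma_tss = -3.174679, Gamma_tst = 1.895086, Gamma_ttt = -1.320814; k2 = (1.562960, 1.548025, 2.649509, 1.750094)
  k3: at (s, t) = (-0.460926, 0.538701), (ds/dtau, dt/dtau) = (1.566238, 1.543752); Gamma_sss = -2.244302, Gamma_sst = 0.974490, Gamma_stt = -0.783751, Gamma_tss = -3.171419, Gamma_tst = 1.897550, Gamma_ttt = -1.322445; k3 = (1.566238, 1.543752, 2.660908, 1.755316)
  k4: at (s, t) = (-0.421688, 0.577188), (ds/dtau, dt/dtau) = (1.633045, 1.587766); Gamma_sss = -2.296498, Gamma_sst = 1.061962, Gamma_stt = -0.857266, Gamma_tss = -3.119713, Gamma_tst = 1.978142, Gamma_ttt = -1.372439; k4 = (1.633045, 1.587766, 2.778448, 1.521459)
  Y <- Y + (h/6)(k1 + 2k2 + 2k3 + k4): s = -0.4217, t = 0.5773, ds/dtau = 1.6326, dt/dtau = 1.5871
step 2:
  k1: at (s, t) = (-0.421738, 0.577261), (ds/dtau, dt/dtau) = (1.632647, 1.587111); Gamma_sss = -2.296687, Gamma_sst = 1.062021, Gamma_stt = -0.857264, Gamma_tss = -3.120347, Gamma_tst = 1.978366, Gamma_ttt = -1.372501; k1 = (1.632647, 1.587111, 2.777485, 1.521969)
  k2: at (s, t) = (-0.380922, 0.616939), (ds/dtau, dt/dtau) = (1.702085, 1.625160); Gamma_sss = -2.339019, Gamma_sst = 1.154799, Gamma_stt = -0.939835, Gamma_tss = -3.042208, Gamma_tst = 2.053419, Gamma_ttt = -1.425592; k2 = (1.702085, 1.625160, 2.869875, 1.218580)
  k3: at (s, t) = (-0.379186, 0.617890), (ds/dtau, dt/dtau) = (1.704394, 1.617575); Gamma_sss = -2.339064, Gamma_sst = 1.157700, Gamma_stt = -0.942865, Gamma_tss = -3.035197, Gamma_tst = 2.054481, Gamma_ttt = -1.427061; k3 = (1.704394, 1.617575, 2.878415, 1.222753)
  k4: at (s, t) = (-0.336518, 0.658140), (ds/dtau, dt/dtau) = (1.776568, 1.648248); Gamma_sss = -2.365761, Gamma_sst = 1.254001, Gamma_stt = -1.035023, Gamma_tss = -2.922617, Gamma_tst = 2.118896, Gamma_ttt = -1.481511; k4 = (1.776568, 1.648248, 2.934681, 0.839990)
  Y <- Y + (h/6)(k1 + 2k2 + 2k3 + k4): s = -0.3366, t = 0.6583, ds/dtau = 1.7761, dt/dtau = 1.6475

Answer: s = -0.3366, t = 0.6583, ds/dtau = 1.7761, dt/dtau = 1.6475


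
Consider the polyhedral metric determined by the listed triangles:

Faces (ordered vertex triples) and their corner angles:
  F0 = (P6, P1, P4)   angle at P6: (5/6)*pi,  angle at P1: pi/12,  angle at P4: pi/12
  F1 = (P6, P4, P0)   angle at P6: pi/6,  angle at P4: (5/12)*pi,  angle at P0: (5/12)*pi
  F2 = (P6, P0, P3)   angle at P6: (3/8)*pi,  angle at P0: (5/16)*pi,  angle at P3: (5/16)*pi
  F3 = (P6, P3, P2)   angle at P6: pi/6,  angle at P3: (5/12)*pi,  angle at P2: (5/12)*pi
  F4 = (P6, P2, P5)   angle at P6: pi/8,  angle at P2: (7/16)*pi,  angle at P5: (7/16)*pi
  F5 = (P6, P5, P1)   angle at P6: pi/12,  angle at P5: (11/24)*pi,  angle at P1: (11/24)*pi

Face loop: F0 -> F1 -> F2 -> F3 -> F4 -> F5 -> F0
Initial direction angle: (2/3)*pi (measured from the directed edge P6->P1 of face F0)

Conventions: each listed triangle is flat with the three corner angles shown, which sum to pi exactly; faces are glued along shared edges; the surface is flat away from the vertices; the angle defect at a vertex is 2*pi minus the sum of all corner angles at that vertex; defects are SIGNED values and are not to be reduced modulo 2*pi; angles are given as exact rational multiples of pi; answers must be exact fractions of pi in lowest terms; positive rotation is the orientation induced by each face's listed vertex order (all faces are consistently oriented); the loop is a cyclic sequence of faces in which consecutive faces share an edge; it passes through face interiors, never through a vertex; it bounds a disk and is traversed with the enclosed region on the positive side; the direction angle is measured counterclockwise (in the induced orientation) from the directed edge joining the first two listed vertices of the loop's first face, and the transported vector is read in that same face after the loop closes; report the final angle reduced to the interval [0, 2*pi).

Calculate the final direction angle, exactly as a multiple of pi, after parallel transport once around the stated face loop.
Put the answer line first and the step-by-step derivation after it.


Answer: final direction angle = (11/12)*pi

enclosed vertex P6: corner angles sum to (7/4)*pi, defect = 2*pi - (7/4)*pi = pi/4
final direction = starting direction + enclosed defect total, reduced mod 2*pi (induced orientation)
final angle = (2/3)*pi + pi/4 = (11/12)*pi (mod 2*pi)


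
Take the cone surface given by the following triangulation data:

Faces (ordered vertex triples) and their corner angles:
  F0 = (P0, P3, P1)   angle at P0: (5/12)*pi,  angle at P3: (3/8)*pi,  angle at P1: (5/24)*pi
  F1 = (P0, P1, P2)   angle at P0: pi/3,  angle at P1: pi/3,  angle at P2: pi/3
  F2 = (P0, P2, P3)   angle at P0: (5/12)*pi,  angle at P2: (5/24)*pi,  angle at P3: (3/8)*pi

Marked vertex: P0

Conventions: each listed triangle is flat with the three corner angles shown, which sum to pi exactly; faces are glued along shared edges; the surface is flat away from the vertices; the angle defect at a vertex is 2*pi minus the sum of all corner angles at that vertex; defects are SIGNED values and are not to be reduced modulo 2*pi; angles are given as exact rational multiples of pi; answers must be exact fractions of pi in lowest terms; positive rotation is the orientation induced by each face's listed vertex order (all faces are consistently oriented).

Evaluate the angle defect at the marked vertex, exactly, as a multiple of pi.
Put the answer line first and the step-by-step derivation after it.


Answer: defect(P0) = (5/6)*pi

Sum of corner angles at P0: (7/6)*pi
defect = 2*pi - (7/6)*pi


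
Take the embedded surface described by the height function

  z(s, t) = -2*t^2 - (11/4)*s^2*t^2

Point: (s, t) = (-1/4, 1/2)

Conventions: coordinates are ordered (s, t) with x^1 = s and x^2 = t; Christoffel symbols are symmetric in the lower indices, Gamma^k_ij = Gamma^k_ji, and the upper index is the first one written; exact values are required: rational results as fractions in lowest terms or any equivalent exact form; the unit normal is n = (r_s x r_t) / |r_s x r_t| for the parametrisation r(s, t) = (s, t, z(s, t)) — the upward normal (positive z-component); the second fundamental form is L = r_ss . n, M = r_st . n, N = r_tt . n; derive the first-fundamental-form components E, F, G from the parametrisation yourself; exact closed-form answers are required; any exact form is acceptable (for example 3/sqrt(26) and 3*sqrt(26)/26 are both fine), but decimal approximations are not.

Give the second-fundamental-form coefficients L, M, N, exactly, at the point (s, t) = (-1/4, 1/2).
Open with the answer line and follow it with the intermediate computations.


Answer: L = -88*sqrt(23901)/23901, M = 88*sqrt(23901)/23901, N = -278*sqrt(23901)/23901

z_s = 11/32, z_t = -139/64, z_ss = -11/8, z_st = 11/8, z_tt = -139/32
E = 1145/1024, F = -1529/2048, G = 23417/4096; answer radicand W^2 = 23901/4096
unnormalised second-form numerators: l = -11/8, m = 11/8, n = -139/32; L = l/sqrt(23901/4096), and similarly M = m/sqrt(W^2), N = n/sqrt(W^2)


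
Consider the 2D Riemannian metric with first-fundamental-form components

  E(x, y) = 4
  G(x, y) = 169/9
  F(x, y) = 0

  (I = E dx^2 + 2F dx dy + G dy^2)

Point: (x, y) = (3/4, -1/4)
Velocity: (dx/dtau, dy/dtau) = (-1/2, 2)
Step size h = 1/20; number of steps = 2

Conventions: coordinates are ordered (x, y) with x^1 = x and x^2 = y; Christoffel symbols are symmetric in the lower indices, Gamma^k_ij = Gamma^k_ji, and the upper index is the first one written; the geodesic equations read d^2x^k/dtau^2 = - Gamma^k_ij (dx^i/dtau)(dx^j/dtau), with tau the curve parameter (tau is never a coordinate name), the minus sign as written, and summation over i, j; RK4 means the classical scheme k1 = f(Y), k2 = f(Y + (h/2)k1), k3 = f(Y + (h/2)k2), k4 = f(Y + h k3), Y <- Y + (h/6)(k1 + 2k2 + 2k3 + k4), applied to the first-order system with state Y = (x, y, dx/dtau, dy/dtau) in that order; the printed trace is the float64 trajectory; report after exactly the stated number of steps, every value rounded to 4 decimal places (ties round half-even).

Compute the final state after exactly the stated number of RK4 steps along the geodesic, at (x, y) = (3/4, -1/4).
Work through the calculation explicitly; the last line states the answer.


f(Y) = (dx/dtau, dy/dtau, -Gamma^x_ij Y'^i Y'^j, -Gamma^y_ij Y'^i Y'^j) with the Gammas evaluated at the stage position; h = 0.050000; intermediate values shown to 6 dp
step 0: x = 0.7500, y = -0.2500, dx/dtau = -0.5000, dy/dtau = 2.0000
step 1:
  k1: at (x, y) = (0.750000, -0.250000), (dx/dtau, dy/dtau) = (-0.500000, 2.000000); Gamma_xxx = 0.000000, Gamma_xxy = 0.000000, Gamma_xyy = 0.000000, Gamma_yxx = 0.000000, Gamma_yxy = 0.000000, Gamma_yyy = 0.000000; k1 = (-0.500000, 2.000000, 0.000000, 0.000000)
  k2: at (x, y) = (0.737500, -0.200000), (dx/dtau, dy/dtau) = (-0.500000, 2.000000); Gamma_xxx = 0.000000, Gamma_xxy = 0.000000, Gamma_xyy = 0.000000, Gamma_yxx = 0.000000, Gamma_yxy = 0.000000, Gamma_yyy = 0.000000; k2 = (-0.500000, 2.000000, 0.000000, 0.000000)
  k3: at (x, y) = (0.737500, -0.200000), (dx/dtau, dy/dtau) = (-0.500000, 2.000000); Gamma_xxx = 0.000000, Gamma_xxy = 0.000000, Gamma_xyy = 0.000000, Gamma_yxx = 0.000000, Gamma_yxy = 0.000000, Gamma_yyy = 0.000000; k3 = (-0.500000, 2.000000, 0.000000, 0.000000)
  k4: at (x, y) = (0.725000, -0.150000), (dx/dtau, dy/dtau) = (-0.500000, 2.000000); Gamma_xxx = 0.000000, Gamma_xxy = 0.000000, Gamma_xyy = 0.000000, Gamma_yxx = 0.000000, Gamma_yxy = 0.000000, Gamma_yyy = 0.000000; k4 = (-0.500000, 2.000000, 0.000000, 0.000000)
  Y <- Y + (h/6)(k1 + 2k2 + 2k3 + k4): x = 0.7250, y = -0.1500, dx/dtau = -0.5000, dy/dtau = 2.0000
step 2:
  k1: at (x, y) = (0.725000, -0.150000), (dx/dtau, dy/dtau) = (-0.500000, 2.000000); Gamma_xxx = 0.000000, Gamma_xxy = 0.000000, Gamma_xyy = 0.000000, Gamma_yxx = 0.000000, Gamma_yxy = 0.000000, Gamma_yyy = 0.000000; k1 = (-0.500000, 2.000000, 0.000000, 0.000000)
  k2: at (x, y) = (0.712500, -0.100000), (dx/dtau, dy/dtau) = (-0.500000, 2.000000); Gamma_xxx = 0.000000, Gamma_xxy = 0.000000, Gamma_xyy = 0.000000, Gamma_yxx = 0.000000, Gamma_yxy = 0.000000, Gamma_yyy = 0.000000; k2 = (-0.500000, 2.000000, 0.000000, 0.000000)
  k3: at (x, y) = (0.712500, -0.100000), (dx/dtau, dy/dtau) = (-0.500000, 2.000000); Gamma_xxx = 0.000000, Gamma_xxy = 0.000000, Gamma_xyy = 0.000000, Gamma_yxx = 0.000000, Gamma_yxy = 0.000000, Gamma_yyy = 0.000000; k3 = (-0.500000, 2.000000, 0.000000, 0.000000)
  k4: at (x, y) = (0.700000, -0.050000), (dx/dtau, dy/dtau) = (-0.500000, 2.000000); Gamma_xxx = 0.000000, Gamma_xxy = 0.000000, Gamma_xyy = 0.000000, Gamma_yxx = 0.000000, Gamma_yxy = 0.000000, Gamma_yyy = 0.000000; k4 = (-0.500000, 2.000000, 0.000000, 0.000000)
  Y <- Y + (h/6)(k1 + 2k2 + 2k3 + k4): x = 0.7000, y = -0.0500, dx/dtau = -0.5000, dy/dtau = 2.0000

Answer: x = 0.7000, y = -0.0500, dx/dtau = -0.5000, dy/dtau = 2.0000


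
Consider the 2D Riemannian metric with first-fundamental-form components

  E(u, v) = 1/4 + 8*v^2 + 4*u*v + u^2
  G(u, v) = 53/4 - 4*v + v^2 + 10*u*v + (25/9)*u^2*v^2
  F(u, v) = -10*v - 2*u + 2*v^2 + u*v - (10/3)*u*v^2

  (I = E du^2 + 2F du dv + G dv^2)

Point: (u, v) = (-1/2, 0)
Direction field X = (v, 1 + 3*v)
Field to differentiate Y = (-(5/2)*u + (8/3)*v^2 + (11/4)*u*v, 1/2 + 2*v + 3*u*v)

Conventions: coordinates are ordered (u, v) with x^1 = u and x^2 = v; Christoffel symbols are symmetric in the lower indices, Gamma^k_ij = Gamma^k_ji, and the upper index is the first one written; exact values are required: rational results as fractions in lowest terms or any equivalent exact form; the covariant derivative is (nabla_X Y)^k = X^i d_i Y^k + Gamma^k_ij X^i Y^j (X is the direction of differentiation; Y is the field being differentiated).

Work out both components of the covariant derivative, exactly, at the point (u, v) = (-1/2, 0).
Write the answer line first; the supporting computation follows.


Answer: (nabla_X Y)^u = -5863/360, (nabla_X Y)^v = 131/90

E = 1/2, F = 1, G = 53/4 at the point
E_u = -1, E_v = -2, F_u = -2, F_v = -21/2, G_u = 0, G_v = -9
EG - F^2 = 45/8;  g^inv = (8/45) * [[53/4, -1], [-1, 1/2]]
first-kind symbols [ij,l] = (1/2)(d_i g_jl + d_j g_il - d_l g_ij): [uu,u] = E_u/2 = -1/2, [uu,v] = F_u - E_v/2 = -1, [uv,u] = E_v/2 = -1, [uv,v] = G_u/2 = 0, [vv,u] = F_v - G_u/2 = -21/2, [vv,v] = G_v/2 = -9/2
Gamma^u_ij = (G*[ij,u] - F*[ij,v])/(EG - F^2), Gamma^v_ij = (E*[ij,v] - F*[ij,u])/(EG - F^2)
Gamma_uuu = -1, Gamma_uuv = -106/45, Gamma_uvv = -359/15, Gamma_vuu = 0, Gamma_vuv = 8/45, Gamma_vvv = 22/15
X = (0, 1), Y = (5/4, 1/2) at the point


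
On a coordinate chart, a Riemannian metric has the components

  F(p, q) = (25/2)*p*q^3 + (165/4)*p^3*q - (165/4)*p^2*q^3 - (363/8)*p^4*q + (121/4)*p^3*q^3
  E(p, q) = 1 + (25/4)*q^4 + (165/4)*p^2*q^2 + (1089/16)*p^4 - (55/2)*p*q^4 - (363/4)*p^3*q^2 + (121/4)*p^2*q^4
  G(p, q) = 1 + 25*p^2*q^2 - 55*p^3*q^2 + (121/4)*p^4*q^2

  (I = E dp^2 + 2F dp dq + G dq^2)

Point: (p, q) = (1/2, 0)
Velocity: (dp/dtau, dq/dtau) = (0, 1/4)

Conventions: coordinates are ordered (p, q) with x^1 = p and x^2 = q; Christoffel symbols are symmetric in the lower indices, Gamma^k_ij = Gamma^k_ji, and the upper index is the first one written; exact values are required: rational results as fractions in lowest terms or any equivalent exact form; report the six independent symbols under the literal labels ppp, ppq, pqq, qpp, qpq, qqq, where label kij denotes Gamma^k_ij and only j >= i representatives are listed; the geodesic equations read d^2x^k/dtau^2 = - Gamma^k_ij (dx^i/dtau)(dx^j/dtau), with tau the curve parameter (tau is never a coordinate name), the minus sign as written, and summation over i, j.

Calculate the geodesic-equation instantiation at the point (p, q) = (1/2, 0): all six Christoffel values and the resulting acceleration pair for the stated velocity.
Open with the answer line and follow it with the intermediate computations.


Answer: Gamma_ppp = 4356/1345, Gamma_ppq = 0, Gamma_pqq = 594/1345, Gamma_qpp = 0, Gamma_qpq = 0, Gamma_qqq = 0; accelerations (d^2p/dtau^2, d^2q/dtau^2) = (-297/10760, 0)

E = 1345/256, F = 0, G = 1 at the point
E_p = 1089/32, E_q = 0, F_p = 0, F_q = 297/128, G_p = 0, G_q = 0
EG - F^2 = 1345/256;  g^inv = (256/1345) * [[1, 0], [0, 1345/256]]
first-kind symbols [ij,l] = (1/2)(d_i g_jl + d_j g_il - d_l g_ij): [pp,p] = E_p/2 = 1089/64, [pp,q] = F_p - E_q/2 = 0, [pq,p] = E_q/2 = 0, [pq,q] = G_p/2 = 0, [qq,p] = F_q - G_p/2 = 297/128, [qq,q] = G_q/2 = 0
Gamma^p_ij = (G*[ij,p] - F*[ij,q])/(EG - F^2), Gamma^q_ij = (E*[ij,q] - F*[ij,p])/(EG - F^2)
Gamma_ppp = 4356/1345, Gamma_ppq = 0, Gamma_pqq = 594/1345, Gamma_qpp = 0, Gamma_qpq = 0, Gamma_qqq = 0
d^2p/dtau^2 = -(Gamma_ppp*(0)^2 + 2*Gamma_ppq*(0)*(1/4) + Gamma_pqq*(1/4)^2) = -297/10760
d^2q/dtau^2 = -(Gamma_qpp*(0)^2 + 2*Gamma_qpq*(0)*(1/4) + Gamma_qqq*(1/4)^2) = 0


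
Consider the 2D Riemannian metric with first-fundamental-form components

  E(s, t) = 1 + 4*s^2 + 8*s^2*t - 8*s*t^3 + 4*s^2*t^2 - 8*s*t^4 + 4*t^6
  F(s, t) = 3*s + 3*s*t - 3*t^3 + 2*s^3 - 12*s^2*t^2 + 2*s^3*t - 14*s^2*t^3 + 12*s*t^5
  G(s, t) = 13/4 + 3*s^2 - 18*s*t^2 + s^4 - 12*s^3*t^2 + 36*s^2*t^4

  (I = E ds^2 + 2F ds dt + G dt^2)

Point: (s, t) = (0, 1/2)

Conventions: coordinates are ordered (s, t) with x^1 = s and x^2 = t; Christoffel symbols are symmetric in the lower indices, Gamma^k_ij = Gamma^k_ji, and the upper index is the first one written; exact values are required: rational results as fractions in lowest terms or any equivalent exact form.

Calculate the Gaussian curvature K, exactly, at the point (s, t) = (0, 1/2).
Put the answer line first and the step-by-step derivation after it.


Answer: K = -576/2809

E = 17/16, F = -3/8, G = 13/4, EG - F^2 = 53/16 at the point
E_s = -3/2, E_t = 3/4, F_s = 39/8, F_t = -9/4, G_s = -9/2, G_t = 0
E_tt = 15/2, F_st = 27/4, G_ss = 21/2
Apply the Brioschi formula K = (det M1 - det M2)/(EG - F^2)^2 over the derivative matrices of E, F, G.
M1 = [[-E_tt/2 + F_st - G_ss/2, E_s/2, F_s - E_t/2], [F_t - G_s/2, E, F], [G_t/2, F, G]] = [[-9/4, -3/4, 9/2], [0, 17/16, -3/8], [0, -3/8, 13/4]]; det M1 = -477/64
M2 = [[0, E_t/2, G_s/2], [E_t/2, E, F], [G_s/2, F, G]] = [[0, 3/8, -9/4], [3/8, 17/16, -3/8], [-9/4, -3/8, 13/4]]; det M2 = -333/64
det M1 - det M2 = -9/4; K = -9/4 / (53/16)^2 = -576/2809


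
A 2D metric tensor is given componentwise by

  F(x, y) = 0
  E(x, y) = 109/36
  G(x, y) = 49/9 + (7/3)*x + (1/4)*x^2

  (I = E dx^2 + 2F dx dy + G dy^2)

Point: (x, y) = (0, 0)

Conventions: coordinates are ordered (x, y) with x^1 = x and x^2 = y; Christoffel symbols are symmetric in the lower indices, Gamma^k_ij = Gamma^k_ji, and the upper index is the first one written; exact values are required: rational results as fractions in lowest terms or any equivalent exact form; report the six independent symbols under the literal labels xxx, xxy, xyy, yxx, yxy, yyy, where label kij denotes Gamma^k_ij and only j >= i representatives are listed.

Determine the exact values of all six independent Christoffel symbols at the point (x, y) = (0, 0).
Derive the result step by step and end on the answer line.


E = 109/36, F = 0, G = 49/9 at the point
E_x = 0, E_y = 0, F_x = 0, F_y = 0, G_x = 7/3, G_y = 0
EG - F^2 = 5341/324;  g^inv = (324/5341) * [[49/9, 0], [0, 109/36]]
first-kind symbols [ij,l] = (1/2)(d_i g_jl + d_j g_il - d_l g_ij): [xx,x] = E_x/2 = 0, [xx,y] = F_x - E_y/2 = 0, [xy,x] = E_y/2 = 0, [xy,y] = G_x/2 = 7/6, [yy,x] = F_y - G_x/2 = -7/6, [yy,y] = G_y/2 = 0
Gamma^x_ij = (G*[ij,x] - F*[ij,y])/(EG - F^2), Gamma^y_ij = (E*[ij,y] - F*[ij,x])/(EG - F^2)

Answer: Gamma_xxx = 0, Gamma_xxy = 0, Gamma_xyy = -42/109, Gamma_yxx = 0, Gamma_yxy = 3/14, Gamma_yyy = 0


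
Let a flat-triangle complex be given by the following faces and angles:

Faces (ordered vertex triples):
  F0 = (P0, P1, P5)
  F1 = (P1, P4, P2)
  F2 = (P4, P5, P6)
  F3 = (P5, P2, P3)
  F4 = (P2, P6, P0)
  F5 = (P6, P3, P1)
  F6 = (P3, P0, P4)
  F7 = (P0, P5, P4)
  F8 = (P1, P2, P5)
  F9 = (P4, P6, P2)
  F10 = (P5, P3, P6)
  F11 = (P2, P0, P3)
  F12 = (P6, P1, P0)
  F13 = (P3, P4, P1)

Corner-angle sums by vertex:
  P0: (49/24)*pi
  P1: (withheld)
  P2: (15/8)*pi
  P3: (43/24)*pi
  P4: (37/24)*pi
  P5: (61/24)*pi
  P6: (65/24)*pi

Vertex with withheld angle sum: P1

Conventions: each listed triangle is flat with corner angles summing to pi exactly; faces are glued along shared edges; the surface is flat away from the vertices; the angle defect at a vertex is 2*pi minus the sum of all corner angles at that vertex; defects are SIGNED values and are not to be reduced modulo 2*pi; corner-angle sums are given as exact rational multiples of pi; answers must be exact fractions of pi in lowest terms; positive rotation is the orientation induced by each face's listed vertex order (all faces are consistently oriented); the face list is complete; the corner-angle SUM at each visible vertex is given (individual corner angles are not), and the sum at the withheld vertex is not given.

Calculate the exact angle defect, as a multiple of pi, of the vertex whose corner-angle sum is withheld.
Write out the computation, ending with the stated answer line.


V = 7, E = 21, F = 14; chi = V - E + F = 0
Gauss-Bonnet: total defect = 2*pi*chi = 0; visible defects sum to -pi/2

Answer: defect(P1) = pi/2


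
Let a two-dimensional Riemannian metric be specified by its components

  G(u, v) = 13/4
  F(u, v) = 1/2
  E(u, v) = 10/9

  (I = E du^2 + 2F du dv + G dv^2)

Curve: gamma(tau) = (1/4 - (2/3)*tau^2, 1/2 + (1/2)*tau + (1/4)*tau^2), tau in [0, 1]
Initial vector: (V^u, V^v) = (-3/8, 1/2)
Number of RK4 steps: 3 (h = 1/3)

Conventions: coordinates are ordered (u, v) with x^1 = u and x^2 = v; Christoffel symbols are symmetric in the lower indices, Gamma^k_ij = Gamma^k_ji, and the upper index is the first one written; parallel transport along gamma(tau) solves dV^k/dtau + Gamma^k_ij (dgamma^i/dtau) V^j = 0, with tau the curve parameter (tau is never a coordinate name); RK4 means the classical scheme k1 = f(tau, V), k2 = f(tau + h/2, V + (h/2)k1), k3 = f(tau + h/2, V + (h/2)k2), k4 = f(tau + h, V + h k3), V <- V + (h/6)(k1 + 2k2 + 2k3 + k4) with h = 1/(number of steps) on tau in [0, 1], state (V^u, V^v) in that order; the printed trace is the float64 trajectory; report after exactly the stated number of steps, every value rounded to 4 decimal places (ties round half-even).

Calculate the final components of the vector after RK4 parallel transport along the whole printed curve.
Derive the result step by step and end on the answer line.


gamma'(tau) = (-(4/3)*tau, 1/2 + (1/2)*tau); f(tau, V)^k = -Gamma^k_ij(gamma(tau)) gamma'^i(tau) V^j; h = 1/3; intermediate values shown to 6 dp
curve data and Christoffel symbols at the stage parameters:
  tau = 0.000000: gamma = (0.250000, 0.500000), gamma' = (0.000000, 0.500000); Gamma_uuu = 0.000000, Gamma_uuv = 0.000000, Gamma_uvv = 0.000000, Gamma_vuu = 0.000000, Gamma_vuv = 0.000000, Gamma_vvv = 0.000000
  tau = 0.166667: gamma = (0.231481, 0.590278), gamma' = (-0.222222, 0.583333); Gamma_uuu = 0.000000, Gamma_uuv = 0.000000, Gamma_uvv = 0.000000, Gamma_vuu = 0.000000, Gamma_vuv = 0.000000, Gamma_vvv = 0.000000
  tau = 0.333333: gamma = (0.175926, 0.694444), gamma' = (-0.444444, 0.666667); Gamma_uuu = 0.000000, Gamma_uuv = 0.000000, Gamma_uvv = 0.000000, Gamma_vuu = 0.000000, Gamma_vuv = 0.000000, Gamma_vvv = 0.000000
  tau = 0.500000: gamma = (0.083333, 0.812500), gamma' = (-0.666667, 0.750000); Gamma_uuu = 0.000000, Gamma_uuv = 0.000000, Gamma_uvv = 0.000000, Gamma_vuu = 0.000000, Gamma_vuv = 0.000000, Gamma_vvv = 0.000000
  tau = 0.666667: gamma = (-0.046296, 0.944444), gamma' = (-0.888889, 0.833333); Gamma_uuu = 0.000000, Gamma_uuv = 0.000000, Gamma_uvv = 0.000000, Gamma_vuu = 0.000000, Gamma_vuv = 0.000000, Gamma_vvv = 0.000000
  tau = 0.833333: gamma = (-0.212963, 1.090278), gamma' = (-1.111111, 0.916667); Gamma_uuu = 0.000000, Gamma_uuv = 0.000000, Gamma_uvv = 0.000000, Gamma_vuu = 0.000000, Gamma_vuv = 0.000000, Gamma_vvv = 0.000000
  tau = 1.000000: gamma = (-0.416667, 1.250000), gamma' = (-1.333333, 1.000000); Gamma_uuu = 0.000000, Gamma_uuv = 0.000000, Gamma_uvv = 0.000000, Gamma_vuu = 0.000000, Gamma_vuv = 0.000000, Gamma_vvv = 0.000000
step 0: V^u = -0.3750, V^v = 0.5000
step 1: k1 = (0.000000, 0.000000), k2 = (0.000000, 0.000000), k3 = (0.000000, 0.000000), k4 = (0.000000, 0.000000); V <- V + (h/6)(k1 + 2k2 + 2k3 + k4): V^u = -0.3750, V^v = 0.5000
step 2: k1 = (0.000000, 0.000000), k2 = (0.000000, 0.000000), k3 = (0.000000, 0.000000), k4 = (0.000000, 0.000000); V <- V + (h/6)(k1 + 2k2 + 2k3 + k4): V^u = -0.3750, V^v = 0.5000
step 3: k1 = (0.000000, 0.000000), k2 = (0.000000, 0.000000), k3 = (0.000000, 0.000000), k4 = (0.000000, 0.000000); V <- V + (h/6)(k1 + 2k2 + 2k3 + k4): V^u = -0.3750, V^v = 0.5000

Answer: V^u = -0.3750, V^v = 0.5000


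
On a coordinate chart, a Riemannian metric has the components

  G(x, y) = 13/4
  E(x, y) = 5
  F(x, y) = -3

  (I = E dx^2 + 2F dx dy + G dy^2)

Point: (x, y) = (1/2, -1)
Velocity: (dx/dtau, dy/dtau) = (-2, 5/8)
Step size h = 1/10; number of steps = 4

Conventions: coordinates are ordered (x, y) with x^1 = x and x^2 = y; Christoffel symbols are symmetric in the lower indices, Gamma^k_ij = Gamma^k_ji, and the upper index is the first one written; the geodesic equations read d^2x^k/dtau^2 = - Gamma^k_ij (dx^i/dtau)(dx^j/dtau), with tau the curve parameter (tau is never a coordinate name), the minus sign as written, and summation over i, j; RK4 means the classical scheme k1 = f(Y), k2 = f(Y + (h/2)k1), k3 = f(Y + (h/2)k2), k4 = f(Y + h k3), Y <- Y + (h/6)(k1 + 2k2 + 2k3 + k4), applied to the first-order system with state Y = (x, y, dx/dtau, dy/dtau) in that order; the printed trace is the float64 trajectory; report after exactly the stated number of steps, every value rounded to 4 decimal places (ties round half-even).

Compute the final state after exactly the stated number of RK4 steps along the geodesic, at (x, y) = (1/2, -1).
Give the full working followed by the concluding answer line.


f(Y) = (dx/dtau, dy/dtau, -Gamma^x_ij Y'^i Y'^j, -Gamma^y_ij Y'^i Y'^j) with the Gammas evaluated at the stage position; h = 0.100000; intermediate values shown to 6 dp
step 0: x = 0.5000, y = -1.0000, dx/dtau = -2.0000, dy/dtau = 0.6250
step 1:
  k1: at (x, y) = (0.500000, -1.000000), (dx/dtau, dy/dtau) = (-2.000000, 0.625000); Gamma_xxx = 0.000000, Gamma_xxy = 0.000000, Gamma_xyy = 0.000000, Gamma_yxx = 0.000000, Gamma_yxy = 0.000000, Gamma_yyy = 0.000000; k1 = (-2.000000, 0.625000, 0.000000, 0.000000)
  k2: at (x, y) = (0.400000, -0.968750), (dx/dtau, dy/dtau) = (-2.000000, 0.625000); Gamma_xxx = 0.000000, Gamma_xxy = 0.000000, Gamma_xyy = 0.000000, Gamma_yxx = 0.000000, Gamma_yxy = 0.000000, Gamma_yyy = 0.000000; k2 = (-2.000000, 0.625000, 0.000000, 0.000000)
  k3: at (x, y) = (0.400000, -0.968750), (dx/dtau, dy/dtau) = (-2.000000, 0.625000); Gamma_xxx = 0.000000, Gamma_xxy = 0.000000, Gamma_xyy = 0.000000, Gamma_yxx = 0.000000, Gamma_yxy = 0.000000, Gamma_yyy = 0.000000; k3 = (-2.000000, 0.625000, 0.000000, 0.000000)
  k4: at (x, y) = (0.300000, -0.937500), (dx/dtau, dy/dtau) = (-2.000000, 0.625000); Gamma_xxx = 0.000000, Gamma_xxy = 0.000000, Gamma_xyy = 0.000000, Gamma_yxx = 0.000000, Gamma_yxy = 0.000000, Gamma_yyy = 0.000000; k4 = (-2.000000, 0.625000, 0.000000, 0.000000)
  Y <- Y + (h/6)(k1 + 2k2 + 2k3 + k4): x = 0.3000, y = -0.9375, dx/dtau = -2.0000, dy/dtau = 0.6250
step 2:
  k1: at (x, y) = (0.300000, -0.937500), (dx/dtau, dy/dtau) = (-2.000000, 0.625000); Gamma_xxx = 0.000000, Gamma_xxy = 0.000000, Gamma_xyy = 0.000000, Gamma_yxx = 0.000000, Gamma_yxy = 0.000000, Gamma_yyy = 0.000000; k1 = (-2.000000, 0.625000, 0.000000, 0.000000)
  k2: at (x, y) = (0.200000, -0.906250), (dx/dtau, dy/dtau) = (-2.000000, 0.625000); Gamma_xxx = 0.000000, Gamma_xxy = 0.000000, Gamma_xyy = 0.000000, Gamma_yxx = 0.000000, Gamma_yxy = 0.000000, Gamma_yyy = 0.000000; k2 = (-2.000000, 0.625000, 0.000000, 0.000000)
  k3: at (x, y) = (0.200000, -0.906250), (dx/dtau, dy/dtau) = (-2.000000, 0.625000); Gamma_xxx = 0.000000, Gamma_xxy = 0.000000, Gamma_xyy = 0.000000, Gamma_yxx = 0.000000, Gamma_yxy = 0.000000, Gamma_yyy = 0.000000; k3 = (-2.000000, 0.625000, 0.000000, 0.000000)
  k4: at (x, y) = (0.100000, -0.875000), (dx/dtau, dy/dtau) = (-2.000000, 0.625000); Gamma_xxx = 0.000000, Gamma_xxy = 0.000000, Gamma_xyy = 0.000000, Gamma_yxx = 0.000000, Gamma_yxy = 0.000000, Gamma_yyy = 0.000000; k4 = (-2.000000, 0.625000, 0.000000, 0.000000)
  Y <- Y + (h/6)(k1 + 2k2 + 2k3 + k4): x = 0.1000, y = -0.8750, dx/dtau = -2.0000, dy/dtau = 0.6250
step 3:
  k1: at (x, y) = (0.100000, -0.875000), (dx/dtau, dy/dtau) = (-2.000000, 0.625000); Gamma_xxx = 0.000000, Gamma_xxy = 0.000000, Gamma_xyy = 0.000000, Gamma_yxx = 0.000000, Gamma_yxy = 0.000000, Gamma_yyy = 0.000000; k1 = (-2.000000, 0.625000, 0.000000, 0.000000)
  k2: at (x, y) = (0.000000, -0.843750), (dx/dtau, dy/dtau) = (-2.000000, 0.625000); Gamma_xxx = 0.000000, Gamma_xxy = 0.000000, Gamma_xyy = 0.000000, Gamma_yxx = 0.000000, Gamma_yxy = 0.000000, Gamma_yyy = 0.000000; k2 = (-2.000000, 0.625000, 0.000000, 0.000000)
  k3: at (x, y) = (0.000000, -0.843750), (dx/dtau, dy/dtau) = (-2.000000, 0.625000); Gamma_xxx = 0.000000, Gamma_xxy = 0.000000, Gamma_xyy = 0.000000, Gamma_yxx = 0.000000, Gamma_yxy = 0.000000, Gamma_yyy = 0.000000; k3 = (-2.000000, 0.625000, 0.000000, 0.000000)
  k4: at (x, y) = (-0.100000, -0.812500), (dx/dtau, dy/dtau) = (-2.000000, 0.625000); Gamma_xxx = 0.000000, Gamma_xxy = 0.000000, Gamma_xyy = 0.000000, Gamma_yxx = 0.000000, Gamma_yxy = 0.000000, Gamma_yyy = 0.000000; k4 = (-2.000000, 0.625000, 0.000000, 0.000000)
  Y <- Y + (h/6)(k1 + 2k2 + 2k3 + k4): x = -0.1000, y = -0.8125, dx/dtau = -2.0000, dy/dtau = 0.6250
step 4:
  k1: at (x, y) = (-0.100000, -0.812500), (dx/dtau, dy/dtau) = (-2.000000, 0.625000); Gamma_xxx = 0.000000, Gamma_xxy = 0.000000, Gamma_xyy = 0.000000, Gamma_yxx = 0.000000, Gamma_yxy = 0.000000, Gamma_yyy = 0.000000; k1 = (-2.000000, 0.625000, 0.000000, 0.000000)
  k2: at (x, y) = (-0.200000, -0.781250), (dx/dtau, dy/dtau) = (-2.000000, 0.625000); Gamma_xxx = 0.000000, Gamma_xxy = 0.000000, Gamma_xyy = 0.000000, Gamma_yxx = 0.000000, Gamma_yxy = 0.000000, Gamma_yyy = 0.000000; k2 = (-2.000000, 0.625000, 0.000000, 0.000000)
  k3: at (x, y) = (-0.200000, -0.781250), (dx/dtau, dy/dtau) = (-2.000000, 0.625000); Gamma_xxx = 0.000000, Gamma_xxy = 0.000000, Gamma_xyy = 0.000000, Gamma_yxx = 0.000000, Gamma_yxy = 0.000000, Gamma_yyy = 0.000000; k3 = (-2.000000, 0.625000, 0.000000, 0.000000)
  k4: at (x, y) = (-0.300000, -0.750000), (dx/dtau, dy/dtau) = (-2.000000, 0.625000); Gamma_xxx = 0.000000, Gamma_xxy = 0.000000, Gamma_xyy = 0.000000, Gamma_yxx = 0.000000, Gamma_yxy = 0.000000, Gamma_yyy = 0.000000; k4 = (-2.000000, 0.625000, 0.000000, 0.000000)
  Y <- Y + (h/6)(k1 + 2k2 + 2k3 + k4): x = -0.3000, y = -0.7500, dx/dtau = -2.0000, dy/dtau = 0.6250

Answer: x = -0.3000, y = -0.7500, dx/dtau = -2.0000, dy/dtau = 0.6250


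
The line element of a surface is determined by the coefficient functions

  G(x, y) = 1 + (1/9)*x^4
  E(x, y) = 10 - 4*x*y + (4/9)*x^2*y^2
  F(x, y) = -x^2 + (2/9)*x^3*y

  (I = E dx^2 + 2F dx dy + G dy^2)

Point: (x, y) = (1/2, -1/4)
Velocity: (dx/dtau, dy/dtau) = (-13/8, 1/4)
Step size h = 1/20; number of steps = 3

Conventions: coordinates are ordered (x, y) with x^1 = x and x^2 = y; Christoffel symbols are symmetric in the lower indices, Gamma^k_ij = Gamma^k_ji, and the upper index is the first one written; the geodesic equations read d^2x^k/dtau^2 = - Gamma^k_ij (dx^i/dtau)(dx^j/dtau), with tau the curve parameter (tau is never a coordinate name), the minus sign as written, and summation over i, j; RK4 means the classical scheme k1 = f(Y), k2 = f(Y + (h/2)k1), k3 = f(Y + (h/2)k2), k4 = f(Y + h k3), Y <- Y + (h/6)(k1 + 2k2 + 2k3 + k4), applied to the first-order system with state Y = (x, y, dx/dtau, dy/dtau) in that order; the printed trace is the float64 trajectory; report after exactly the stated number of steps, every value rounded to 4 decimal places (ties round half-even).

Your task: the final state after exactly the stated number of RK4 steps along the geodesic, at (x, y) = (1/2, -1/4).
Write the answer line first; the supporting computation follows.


Answer: x = 0.2541, y = -0.2125, dx/dtau = -1.6525, dy/dtau = 0.2505

f(Y) = (dx/dtau, dy/dtau, -Gamma^x_ij Y'^i Y'^j, -Gamma^y_ij Y'^i Y'^j) with the Gammas evaluated at the stage position; h = 0.050000; intermediate values shown to 6 dp
step 0: x = 0.5000, y = -0.2500, dx/dtau = -1.6250, dy/dtau = 0.2500
step 1:
  k1: at (x, y) = (0.500000, -0.250000), (dx/dtau, dy/dtau) = (-1.625000, 0.250000); Gamma_xxx = 0.048877, Gamma_xxy = -0.097754, Gamma_xyy = 0.000000, Gamma_yxx = -0.001321, Gamma_yxy = 0.002642, Gamma_yyy = 0.000000; k1 = (-1.625000, 0.250000, -0.208492, 0.005635)
  k2: at (x, y) = (0.459375, -0.243750), (dx/dtau, dy/dtau) = (-1.630212, 0.250141); Gamma_xxx = 0.047773, Gamma_xxy = -0.090034, Gamma_xyy = 0.000000, Gamma_yxx = -0.001093, Gamma_yxy = 0.002060, Gamma_yyy = 0.000000; k2 = (-1.630212, 0.250141, -0.200390, 0.004585)
  k3: at (x, y) = (0.459245, -0.243746), (dx/dtau, dy/dtau) = (-1.630010, 0.250115); Gamma_xxx = 0.047773, Gamma_xxy = -0.090009, Gamma_xyy = 0.000000, Gamma_yxx = -0.001092, Gamma_yxy = 0.002058, Gamma_yyy = 0.000000; k3 = (-1.630010, 0.250115, -0.200320, 0.004580)
  k4: at (x, y) = (0.418500, -0.237494), (dx/dtau, dy/dtau) = (-1.635016, 0.250229); Gamma_xxx = 0.046657, Gamma_xxy = -0.082216, Gamma_xyy = 0.000000, Gamma_yxx = -0.000888, Gamma_yxy = 0.001565, Gamma_yyy = 0.000000; k4 = (-1.635016, 0.250229, -0.192000, 0.003656)
  Y <- Y + (h/6)(k1 + 2k2 + 2k3 + k4): x = 0.4185, y = -0.2375, dx/dtau = -1.6350, dy/dtau = 0.2502
step 2:
  k1: at (x, y) = (0.418496, -0.237494), (dx/dtau, dy/dtau) = (-1.635016, 0.250230); Gamma_xxx = 0.046657, Gamma_xxy = -0.082215, Gamma_xyy = 0.000000, Gamma_yxx = -0.000888, Gamma_yxy = 0.001565, Gamma_yyy = 0.000000; k1 = (-1.635016, 0.250230, -0.191999, 0.003656)
  k2: at (x, y) = (0.377621, -0.231238), (dx/dtau, dy/dtau) = (-1.639816, 0.250322); Gamma_xxx = 0.045529, Gamma_xxy = -0.074351, Gamma_xyy = 0.000000, Gamma_yxx = -0.000708, Gamma_yxy = 0.001156, Gamma_yyy = 0.000000; k2 = (-1.639816, 0.250322, -0.183467, 0.002852)
  k3: at (x, y) = (0.377501, -0.231236), (dx/dtau, dy/dtau) = (-1.639603, 0.250301); Gamma_xxx = 0.045529, Gamma_xxy = -0.074328, Gamma_xyy = 0.000000, Gamma_yxx = -0.000707, Gamma_yxy = 0.001155, Gamma_yyy = 0.000000; k3 = (-1.639603, 0.250301, -0.183402, 0.002849)
  k4: at (x, y) = (0.336516, -0.224979), (dx/dtau, dy/dtau) = (-1.644186, 0.250373); Gamma_xxx = 0.044391, Gamma_xxy = -0.066398, Gamma_xyy = 0.000000, Gamma_yxx = -0.000549, Gamma_yxy = 0.000822, Gamma_yyy = 0.000000; k4 = (-1.644186, 0.250373, -0.174671, 0.002161)
  Y <- Y + (h/6)(k1 + 2k2 + 2k3 + k4): x = 0.3365, y = -0.2250, dx/dtau = -1.6442, dy/dtau = 0.2504
step 3:
  k1: at (x, y) = (0.336513, -0.224978), (dx/dtau, dy/dtau) = (-1.644186, 0.250374); Gamma_xxx = 0.044391, Gamma_xxy = -0.066398, Gamma_xyy = 0.000000, Gamma_yxx = -0.000549, Gamma_yxy = 0.000822, Gamma_yyy = 0.000000; k1 = (-1.644186, 0.250374, -0.174670, 0.002161)
  k2: at (x, y) = (0.295408, -0.218719), (dx/dtau, dy/dtau) = (-1.648553, 0.250428); Gamma_xxx = 0.043243, Gamma_xxy = -0.058405, Gamma_xyy = 0.000000, Gamma_yxx = -0.000413, Gamma_yxy = 0.000558, Gamma_yyy = 0.000000; k2 = (-1.648553, 0.250428, -0.165746, 0.001584)
  k3: at (x, y) = (0.295299, -0.218718), (dx/dtau, dy/dtau) = (-1.648330, 0.250413); Gamma_xxx = 0.043243, Gamma_xxy = -0.058383, Gamma_xyy = 0.000000, Gamma_yxx = -0.000413, Gamma_yxy = 0.000558, Gamma_yyy = 0.000000; k3 = (-1.648330, 0.250413, -0.165687, 0.001583)
  k4: at (x, y) = (0.254096, -0.212458), (dx/dtau, dy/dtau) = (-1.652470, 0.250453); Gamma_xxx = 0.042085, Gamma_xxy = -0.050333, Gamma_xyy = 0.000000, Gamma_yxx = -0.000298, Gamma_yxy = 0.000357, Gamma_yyy = 0.000000; k4 = (-1.652470, 0.250453, -0.156582, 0.001110)
  Y <- Y + (h/6)(k1 + 2k2 + 2k3 + k4): x = 0.2541, y = -0.2125, dx/dtau = -1.6525, dy/dtau = 0.2505
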